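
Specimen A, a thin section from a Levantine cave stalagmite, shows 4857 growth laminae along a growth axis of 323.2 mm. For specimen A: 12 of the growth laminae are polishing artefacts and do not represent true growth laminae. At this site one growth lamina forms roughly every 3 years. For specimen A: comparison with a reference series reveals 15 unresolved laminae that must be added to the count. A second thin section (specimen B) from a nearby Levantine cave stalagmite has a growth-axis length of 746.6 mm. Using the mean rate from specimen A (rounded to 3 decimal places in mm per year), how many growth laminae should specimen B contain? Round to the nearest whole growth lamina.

11312 growth laminae

Specimen A: adjusted count: 4857 − 12 + 15 = 4860 growth laminae.
Specimen A: 4860 growth laminae at 3 years each span 4860 × 3 = 14580 years.
A: Extension rate ≈ 323.2 / 14580 = 0.022 mm/yr.
Specimen B: 746.6 mm / 0.022 mm per year = 33936.36 years; at 3 years per growth lamina that is 33936.36 / 3 ≈ 11312 growth laminae.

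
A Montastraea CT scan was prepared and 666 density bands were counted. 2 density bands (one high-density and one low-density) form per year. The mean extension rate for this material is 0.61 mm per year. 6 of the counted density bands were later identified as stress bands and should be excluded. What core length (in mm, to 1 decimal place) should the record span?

Adjusted count: 666 − 6 = 660 density bands.
With 2 density bands per year, 660 / 2 = 330 years.
Length ≈ 0.61 × 330 = 201.3 mm.

201.3 mm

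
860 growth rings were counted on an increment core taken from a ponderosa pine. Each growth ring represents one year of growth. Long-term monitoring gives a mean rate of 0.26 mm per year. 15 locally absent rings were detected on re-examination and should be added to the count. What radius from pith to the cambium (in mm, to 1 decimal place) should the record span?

227.5 mm

True growth ring count = 860 + 15 = 875.
875 years at 0.26 mm/year gives 0.26 × 875 = 227.5 mm.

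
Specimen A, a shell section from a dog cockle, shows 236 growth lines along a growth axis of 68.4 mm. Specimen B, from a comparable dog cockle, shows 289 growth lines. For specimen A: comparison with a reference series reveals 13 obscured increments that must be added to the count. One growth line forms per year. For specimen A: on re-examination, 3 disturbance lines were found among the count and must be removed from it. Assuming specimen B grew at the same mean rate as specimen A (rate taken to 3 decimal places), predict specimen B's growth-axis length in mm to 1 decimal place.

80.3 mm

Specimen A: true growth line count = 236 − 3 + 13 = 246.
A: Extension rate ≈ 68.4 / 246 = 0.278 mm per year.
B's length ≈ 0.278 × 289 = 80.3 mm.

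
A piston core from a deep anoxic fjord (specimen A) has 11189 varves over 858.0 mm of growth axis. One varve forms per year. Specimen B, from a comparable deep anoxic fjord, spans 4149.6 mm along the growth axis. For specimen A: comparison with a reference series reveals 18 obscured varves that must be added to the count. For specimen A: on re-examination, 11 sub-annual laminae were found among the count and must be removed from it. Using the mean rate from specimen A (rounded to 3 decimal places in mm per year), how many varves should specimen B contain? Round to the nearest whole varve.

Specimen A: adjusted count: 11189 − 11 + 18 = 11196 varves.
A: Mean rate = 858.0 mm / 11196 years ≈ 0.077 mm/yr.
B spans 4149.6 / 0.077 = 53890.91 years ≈ 53891 varves.

53891 varves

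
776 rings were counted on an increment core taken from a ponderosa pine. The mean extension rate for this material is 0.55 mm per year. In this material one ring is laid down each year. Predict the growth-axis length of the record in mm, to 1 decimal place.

776 years of growth are recorded.
Length ≈ 0.55 × 776 = 426.8 mm.

426.8 mm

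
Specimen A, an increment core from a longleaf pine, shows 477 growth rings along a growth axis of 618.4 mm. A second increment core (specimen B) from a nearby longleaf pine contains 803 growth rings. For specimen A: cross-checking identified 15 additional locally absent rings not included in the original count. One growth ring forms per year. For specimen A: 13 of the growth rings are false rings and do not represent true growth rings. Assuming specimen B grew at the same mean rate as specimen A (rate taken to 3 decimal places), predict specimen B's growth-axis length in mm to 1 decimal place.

1036.7 mm

Specimen A: adjusted count: 477 − 13 + 15 = 479 growth rings.
A: Extension rate ≈ 618.4 / 479 = 1.291 mm/year.
B's length ≈ 1.291 × 803 = 1036.7 mm.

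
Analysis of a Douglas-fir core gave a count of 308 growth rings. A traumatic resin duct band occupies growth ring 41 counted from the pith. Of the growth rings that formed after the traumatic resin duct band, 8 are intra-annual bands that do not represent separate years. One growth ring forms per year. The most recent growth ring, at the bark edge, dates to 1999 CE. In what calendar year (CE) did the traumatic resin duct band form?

1740 CE

308 − 41 = 267 growth rings lie beyond the traumatic resin duct band toward the bark edge.
Excluding 8 false growth rings: 267 − 8 = 259.
Counting back 259 years from 1999 CE places the traumatic resin duct band in 1999 − 259 = 1740 CE.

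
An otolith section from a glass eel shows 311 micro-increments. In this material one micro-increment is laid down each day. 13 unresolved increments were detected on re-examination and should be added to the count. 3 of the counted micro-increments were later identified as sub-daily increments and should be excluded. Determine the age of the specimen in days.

After corrections the count is 311 − 3 + 13 = 321 micro-increments.
With a one-to-one micro-increment periodicity this is 321 days.

321 d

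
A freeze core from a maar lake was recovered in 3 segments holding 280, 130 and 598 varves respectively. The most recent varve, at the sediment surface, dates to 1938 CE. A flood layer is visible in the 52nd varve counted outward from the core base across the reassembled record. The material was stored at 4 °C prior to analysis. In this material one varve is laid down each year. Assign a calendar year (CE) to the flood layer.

982 CE

Total varves = 280 + 130 + 598 = 1008.
Between varve 52 and the sediment surface there are 1008 − 52 = 956 varves.
1938 − 956 = 982 CE.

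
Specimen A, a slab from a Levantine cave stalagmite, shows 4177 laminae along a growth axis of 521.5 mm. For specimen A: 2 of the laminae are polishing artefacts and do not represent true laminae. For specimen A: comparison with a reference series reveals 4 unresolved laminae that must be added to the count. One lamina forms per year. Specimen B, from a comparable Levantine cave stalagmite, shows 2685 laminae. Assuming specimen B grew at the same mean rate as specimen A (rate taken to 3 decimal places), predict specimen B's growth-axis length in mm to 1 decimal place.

335.6 mm

Specimen A: correcting the raw count gives 4177 − 2 + 4 = 4179 true laminae.
A: Extension rate ≈ 521.5 / 4179 = 0.125 mm/year.
B's length ≈ 0.125 × 2685 = 335.6 mm.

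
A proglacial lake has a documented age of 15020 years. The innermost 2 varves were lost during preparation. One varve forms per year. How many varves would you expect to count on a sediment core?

15018 varves

Expected varves over 15020 years: 15020.
15020 − 2 missed = 15018 varves expected in the prepared section.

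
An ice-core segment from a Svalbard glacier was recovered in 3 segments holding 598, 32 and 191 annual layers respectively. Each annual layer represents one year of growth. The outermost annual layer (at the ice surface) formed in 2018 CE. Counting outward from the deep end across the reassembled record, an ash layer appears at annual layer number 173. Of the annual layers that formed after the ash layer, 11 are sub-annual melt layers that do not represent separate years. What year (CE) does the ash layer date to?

Total annual layers = 598 + 32 + 191 = 821.
The ash layer sits at annual layer 173 from the deep end, so 821 − 173 = 648 annual layers formed after it.
Removing the 11 false annual layers leaves 648 − 11 = 637 true annual layers beyond the ash layer.
2018 − 637 = 1381 CE.

1381 CE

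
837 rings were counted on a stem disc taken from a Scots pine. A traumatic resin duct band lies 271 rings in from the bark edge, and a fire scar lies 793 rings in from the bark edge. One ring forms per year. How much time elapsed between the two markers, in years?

793 − 271 = 522 rings lie between the two events.
That is 522 years at one ring per year.

522 years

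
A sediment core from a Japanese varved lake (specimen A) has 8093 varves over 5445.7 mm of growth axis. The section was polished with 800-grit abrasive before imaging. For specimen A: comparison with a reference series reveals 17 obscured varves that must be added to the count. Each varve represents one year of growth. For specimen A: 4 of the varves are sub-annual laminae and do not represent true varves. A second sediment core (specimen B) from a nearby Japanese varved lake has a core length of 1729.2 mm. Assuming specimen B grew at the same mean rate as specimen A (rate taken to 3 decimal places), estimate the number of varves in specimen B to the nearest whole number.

Specimen A: correcting the raw count gives 8093 − 4 + 17 = 8106 true varves.
A: Mean rate = 5445.7 mm / 8106 years ≈ 0.672 mm/year.
For B, 1729.2 / 0.672 = 2573.21 years ≈ 2573 varves.

2573 varves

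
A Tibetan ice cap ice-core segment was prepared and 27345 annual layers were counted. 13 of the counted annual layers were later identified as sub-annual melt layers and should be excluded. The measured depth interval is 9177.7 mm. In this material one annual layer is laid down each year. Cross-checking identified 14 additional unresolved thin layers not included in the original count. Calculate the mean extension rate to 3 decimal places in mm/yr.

0.336 mm/yr

True annual layer count = 27345 − 13 + 14 = 27346.
Mean rate = 9177.7 mm / 27346 years ≈ 0.336 mm/yr.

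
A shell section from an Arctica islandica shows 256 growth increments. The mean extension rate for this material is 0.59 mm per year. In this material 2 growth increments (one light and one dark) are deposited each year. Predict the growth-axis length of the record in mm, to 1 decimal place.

75.5 mm

With 2 growth increments per year, 256 / 2 = 128 years.
128 years at 0.59 mm/year gives 0.59 × 128 = 75.5 mm.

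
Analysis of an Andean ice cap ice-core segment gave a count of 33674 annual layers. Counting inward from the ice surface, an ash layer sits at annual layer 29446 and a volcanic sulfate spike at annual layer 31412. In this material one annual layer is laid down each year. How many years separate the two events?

1966 years

The two markers are separated by 31412 − 29446 = 1966 annual layers.
One annual layer per year makes the interval 1966 years.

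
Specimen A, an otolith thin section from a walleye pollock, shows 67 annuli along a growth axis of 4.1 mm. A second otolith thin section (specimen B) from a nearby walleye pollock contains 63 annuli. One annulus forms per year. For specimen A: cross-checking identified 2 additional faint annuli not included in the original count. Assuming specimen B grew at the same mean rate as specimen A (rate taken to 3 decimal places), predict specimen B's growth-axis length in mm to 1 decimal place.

3.7 mm

Specimen A: correcting the raw count gives 67 + 2 = 69 true annuli.
A: 4.1 mm over 69 years gives 4.1 / 69 ≈ 0.059 mm/yr.
For B, 0.059 mm/year × 63 years = 3.7 mm.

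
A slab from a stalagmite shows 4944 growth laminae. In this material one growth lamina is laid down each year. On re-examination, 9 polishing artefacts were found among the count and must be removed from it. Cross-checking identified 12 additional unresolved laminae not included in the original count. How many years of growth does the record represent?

4947 yr

Adjusted count: 4944 − 9 + 12 = 4947 growth laminae.
With a one-to-one growth lamina periodicity this is 4947 years.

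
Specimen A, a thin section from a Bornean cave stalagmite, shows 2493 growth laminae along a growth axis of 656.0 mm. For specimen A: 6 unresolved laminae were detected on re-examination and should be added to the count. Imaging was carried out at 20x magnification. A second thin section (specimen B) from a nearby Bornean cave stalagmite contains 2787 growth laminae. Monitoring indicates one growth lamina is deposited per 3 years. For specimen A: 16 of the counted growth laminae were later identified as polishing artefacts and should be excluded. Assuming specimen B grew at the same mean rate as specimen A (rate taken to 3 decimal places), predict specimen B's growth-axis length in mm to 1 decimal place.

Specimen A: correcting the raw count gives 2493 − 16 + 6 = 2483 true growth laminae.
Specimen A: at 3 years per growth lamina, 2483 × 3 = 7449 years.
A: Mean rate = 656.0 mm / 7449 years ≈ 0.088 mm/year.
Specimen B: at 3 years per growth lamina, 2787 × 3 = 8361 years. For B, 0.088 mm/year × 8361 years = 735.8 mm.

735.8 mm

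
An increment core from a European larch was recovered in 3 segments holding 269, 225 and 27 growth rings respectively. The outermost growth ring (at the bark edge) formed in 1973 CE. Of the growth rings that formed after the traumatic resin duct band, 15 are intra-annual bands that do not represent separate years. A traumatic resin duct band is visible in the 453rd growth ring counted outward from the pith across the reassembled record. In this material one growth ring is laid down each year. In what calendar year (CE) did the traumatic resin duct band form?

Total growth rings = 269 + 225 + 27 = 521.
The traumatic resin duct band sits at growth ring 453 from the pith, so 521 − 453 = 68 growth rings formed after it.
Excluding 15 false growth rings: 68 − 15 = 53.
The growth ring at the bark edge is 1973 CE, so the traumatic resin duct band dates to 1973 − 53 = 1920 CE.

1920 CE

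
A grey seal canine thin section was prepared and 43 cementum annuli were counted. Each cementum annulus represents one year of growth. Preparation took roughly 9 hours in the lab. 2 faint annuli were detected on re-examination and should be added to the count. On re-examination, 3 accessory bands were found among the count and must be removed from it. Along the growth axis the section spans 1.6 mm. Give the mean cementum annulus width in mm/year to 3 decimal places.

True cementum annulus count = 43 − 3 + 2 = 42.
Mean rate = 1.6 mm / 42 years ≈ 0.038 mm/year.

0.038 mm/year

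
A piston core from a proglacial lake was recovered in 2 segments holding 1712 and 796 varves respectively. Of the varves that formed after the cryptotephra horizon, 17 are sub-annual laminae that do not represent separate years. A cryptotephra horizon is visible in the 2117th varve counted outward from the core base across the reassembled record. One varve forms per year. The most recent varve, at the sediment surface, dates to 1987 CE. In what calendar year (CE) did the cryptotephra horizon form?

Total varves = 1712 + 796 = 2508.
Between varve 2117 and the sediment surface there are 2508 − 2117 = 391 varves.
391 − 17 false = 374 true varves after the cryptotephra horizon.
1987 − 374 = 1613 CE.

1613 CE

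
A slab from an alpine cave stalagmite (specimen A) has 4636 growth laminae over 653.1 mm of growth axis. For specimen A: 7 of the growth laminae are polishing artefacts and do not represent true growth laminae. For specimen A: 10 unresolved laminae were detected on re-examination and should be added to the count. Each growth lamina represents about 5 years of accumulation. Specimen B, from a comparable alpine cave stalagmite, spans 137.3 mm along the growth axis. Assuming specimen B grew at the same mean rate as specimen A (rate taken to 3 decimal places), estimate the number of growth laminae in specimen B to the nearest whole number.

981 growth laminae

Specimen A: after corrections the count is 4636 − 7 + 10 = 4639 growth laminae.
Specimen A: 4639 growth laminae at 5 years each span 4639 × 5 = 23195 years.
A: 653.1 mm over 23195 years gives 653.1 / 23195 ≈ 0.028 mm/year.
Specimen B: 137.3 mm / 0.028 mm per year = 4903.57 years; at 5 years per growth lamina that is 4903.57 / 5 ≈ 981 growth laminae.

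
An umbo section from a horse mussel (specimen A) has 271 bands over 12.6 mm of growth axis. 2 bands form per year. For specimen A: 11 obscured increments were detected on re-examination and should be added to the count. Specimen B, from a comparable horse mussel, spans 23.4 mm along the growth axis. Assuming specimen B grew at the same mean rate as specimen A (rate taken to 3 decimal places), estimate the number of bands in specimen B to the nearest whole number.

526 bands

Specimen A: correcting the raw count gives 271 + 11 = 282 true bands.
Specimen A: 282 bands at 2 per year is 282 / 2 = 141 years.
A: Extension rate ≈ 12.6 / 141 = 0.089 mm per year.
Specimen B: 23.4 mm / 0.089 mm per year = 262.92 years; at 2 bands per year that is 262.92 × 2 ≈ 526 bands.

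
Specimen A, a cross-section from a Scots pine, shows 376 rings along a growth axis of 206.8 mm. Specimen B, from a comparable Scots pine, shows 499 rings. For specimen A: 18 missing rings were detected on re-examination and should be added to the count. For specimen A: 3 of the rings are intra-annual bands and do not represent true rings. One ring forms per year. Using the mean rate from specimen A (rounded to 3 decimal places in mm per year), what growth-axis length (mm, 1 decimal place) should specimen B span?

Specimen A: after corrections the count is 376 − 3 + 18 = 391 rings.
A: Extension rate ≈ 206.8 / 391 = 0.529 mm/year.
Length of B = 0.529 × 499 = 264.0 mm.

264.0 mm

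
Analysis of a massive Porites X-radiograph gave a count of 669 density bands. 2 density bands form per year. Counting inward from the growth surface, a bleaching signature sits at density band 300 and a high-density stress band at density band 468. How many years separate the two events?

Separation: 468 − 300 = 168 density bands.
Dividing by 2 density bands per year: 168 / 2 = 84 years.

84 yr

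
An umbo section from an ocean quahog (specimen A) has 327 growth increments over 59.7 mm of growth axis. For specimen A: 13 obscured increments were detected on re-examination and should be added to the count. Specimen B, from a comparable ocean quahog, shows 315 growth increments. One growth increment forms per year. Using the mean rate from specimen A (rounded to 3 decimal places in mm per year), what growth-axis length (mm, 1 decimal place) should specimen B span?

55.4 mm

Specimen A: after corrections the count is 327 + 13 = 340 growth increments.
A: Extension rate ≈ 59.7 / 340 = 0.176 mm/year.
B's length ≈ 0.176 × 315 = 55.4 mm.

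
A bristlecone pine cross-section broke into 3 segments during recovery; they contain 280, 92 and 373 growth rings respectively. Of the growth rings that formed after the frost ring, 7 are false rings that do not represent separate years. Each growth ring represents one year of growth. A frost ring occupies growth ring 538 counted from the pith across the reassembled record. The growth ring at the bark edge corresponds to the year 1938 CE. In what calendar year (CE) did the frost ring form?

1738 CE

Total growth rings = 280 + 92 + 373 = 745.
745 − 538 = 207 growth rings lie beyond the frost ring toward the bark edge.
Removing the 7 false growth rings leaves 207 − 7 = 200 true growth rings beyond the frost ring.
1938 − 200 = 1738 CE.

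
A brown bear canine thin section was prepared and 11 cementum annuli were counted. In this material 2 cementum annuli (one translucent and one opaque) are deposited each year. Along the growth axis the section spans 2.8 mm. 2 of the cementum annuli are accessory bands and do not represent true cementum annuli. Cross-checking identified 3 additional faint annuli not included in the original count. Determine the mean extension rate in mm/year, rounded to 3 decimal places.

0.467 mm/year

After corrections the count is 11 − 2 + 3 = 12 cementum annuli.
With 2 cementum annuli per year, 12 / 2 = 6 years.
Extension rate ≈ 2.8 / 6 = 0.467 mm/year.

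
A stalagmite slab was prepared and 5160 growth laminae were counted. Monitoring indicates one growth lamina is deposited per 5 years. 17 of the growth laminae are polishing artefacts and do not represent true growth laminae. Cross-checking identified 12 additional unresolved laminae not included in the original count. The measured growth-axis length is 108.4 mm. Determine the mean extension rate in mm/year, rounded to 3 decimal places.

True growth lamina count = 5160 − 17 + 12 = 5155.
At 5 years per growth lamina, 5155 × 5 = 25775 years.
108.4 mm over 25775 years gives 108.4 / 25775 ≈ 0.004 mm/year.

0.004 mm/year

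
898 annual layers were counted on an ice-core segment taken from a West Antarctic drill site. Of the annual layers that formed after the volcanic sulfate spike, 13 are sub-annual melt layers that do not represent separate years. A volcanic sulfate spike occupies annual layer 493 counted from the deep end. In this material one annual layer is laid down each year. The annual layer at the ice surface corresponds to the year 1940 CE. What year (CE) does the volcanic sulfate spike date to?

The volcanic sulfate spike sits at annual layer 493 from the deep end, so 898 − 493 = 405 annual layers formed after it.
Removing the 13 false annual layers leaves 405 − 13 = 392 true annual layers beyond the volcanic sulfate spike.
1940 − 392 = 1548 CE.

1548 CE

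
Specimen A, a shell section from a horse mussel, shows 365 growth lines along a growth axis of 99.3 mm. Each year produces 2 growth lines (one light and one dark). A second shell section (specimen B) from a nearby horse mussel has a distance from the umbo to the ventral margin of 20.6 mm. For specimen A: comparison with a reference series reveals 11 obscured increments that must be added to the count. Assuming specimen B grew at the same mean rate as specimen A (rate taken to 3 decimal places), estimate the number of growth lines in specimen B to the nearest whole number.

78 growth lines

Specimen A: correcting the raw count gives 365 + 11 = 376 true growth lines.
Specimen A: with 2 growth lines per year, 376 / 2 = 188 years.
A: Extension rate ≈ 99.3 / 188 = 0.528 mm per year.
Specimen B: 20.6 mm / 0.528 mm per year = 39.02 years; at 2 growth lines per year that is 39.02 × 2 ≈ 78 growth lines.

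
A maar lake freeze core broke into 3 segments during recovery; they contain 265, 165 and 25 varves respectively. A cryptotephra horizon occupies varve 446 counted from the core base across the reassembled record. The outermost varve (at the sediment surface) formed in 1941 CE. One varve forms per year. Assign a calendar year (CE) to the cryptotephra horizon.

1932 CE

Total varves = 265 + 165 + 25 = 455.
455 − 446 = 9 varves lie beyond the cryptotephra horizon toward the sediment surface.
1941 − 9 = 1932 CE.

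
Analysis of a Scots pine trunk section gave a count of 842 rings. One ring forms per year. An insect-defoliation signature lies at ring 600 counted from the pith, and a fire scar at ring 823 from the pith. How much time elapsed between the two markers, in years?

823 − 600 = 223 rings lie between the two events.
That is 223 years at one ring per year.

223 years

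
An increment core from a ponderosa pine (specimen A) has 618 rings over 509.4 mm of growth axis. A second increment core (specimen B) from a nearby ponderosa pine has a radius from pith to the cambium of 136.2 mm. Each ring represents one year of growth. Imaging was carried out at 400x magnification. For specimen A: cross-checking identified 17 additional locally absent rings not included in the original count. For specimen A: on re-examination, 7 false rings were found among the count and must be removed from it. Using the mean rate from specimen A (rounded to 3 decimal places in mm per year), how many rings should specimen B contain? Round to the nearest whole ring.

Specimen A: correcting the raw count gives 618 − 7 + 17 = 628 true rings.
A: Extension rate ≈ 509.4 / 628 = 0.811 mm/year.
B spans 136.2 / 0.811 = 167.94 years ≈ 168 rings.

168 rings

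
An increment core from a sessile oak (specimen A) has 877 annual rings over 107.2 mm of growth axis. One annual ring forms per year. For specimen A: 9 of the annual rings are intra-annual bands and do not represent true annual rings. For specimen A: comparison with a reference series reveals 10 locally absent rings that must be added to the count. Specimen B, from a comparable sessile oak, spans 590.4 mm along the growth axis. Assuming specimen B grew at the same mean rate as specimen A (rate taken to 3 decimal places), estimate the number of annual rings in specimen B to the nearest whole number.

4839 annual rings

Specimen A: after corrections the count is 877 − 9 + 10 = 878 annual rings.
A: Extension rate ≈ 107.2 / 878 = 0.122 mm per year.
Specimen B: 590.4 mm / 0.122 mm per year = 4839.34 years ≈ 4839 annual rings.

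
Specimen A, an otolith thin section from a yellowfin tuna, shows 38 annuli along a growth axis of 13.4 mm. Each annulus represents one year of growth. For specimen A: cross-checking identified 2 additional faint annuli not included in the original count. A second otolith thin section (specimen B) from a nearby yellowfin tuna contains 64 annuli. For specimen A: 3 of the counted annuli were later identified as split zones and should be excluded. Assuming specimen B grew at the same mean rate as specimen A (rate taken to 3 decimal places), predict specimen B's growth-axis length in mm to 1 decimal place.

23.2 mm

Specimen A: after corrections the count is 38 − 3 + 2 = 37 annuli.
A: Mean rate = 13.4 mm / 37 years ≈ 0.362 mm/year.
For B, 0.362 mm/year × 64 years = 23.2 mm.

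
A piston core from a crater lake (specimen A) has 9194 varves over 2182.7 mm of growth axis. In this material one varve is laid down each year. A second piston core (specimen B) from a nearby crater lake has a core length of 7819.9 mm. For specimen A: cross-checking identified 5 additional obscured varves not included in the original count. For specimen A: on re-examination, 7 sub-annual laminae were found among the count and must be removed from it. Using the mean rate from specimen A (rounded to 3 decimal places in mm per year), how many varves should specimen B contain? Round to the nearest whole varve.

32995 varves

Specimen A: true varve count = 9194 − 7 + 5 = 9192.
A: Extension rate ≈ 2182.7 / 9192 = 0.237 mm/year.
Specimen B: 7819.9 mm / 0.237 mm per year = 32995.36 years ≈ 32995 varves.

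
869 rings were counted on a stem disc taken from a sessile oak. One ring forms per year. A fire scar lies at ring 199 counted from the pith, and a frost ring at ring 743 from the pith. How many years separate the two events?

The two markers are separated by 743 − 199 = 544 rings.
One ring per year makes the interval 544 years.

544 yr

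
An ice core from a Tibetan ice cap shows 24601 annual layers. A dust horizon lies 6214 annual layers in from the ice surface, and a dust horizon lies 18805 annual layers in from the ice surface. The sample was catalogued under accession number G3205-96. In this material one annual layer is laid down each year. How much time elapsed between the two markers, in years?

18805 − 6214 = 12591 annual layers lie between the two events.
That is 12591 years at one annual layer per year.

12591 years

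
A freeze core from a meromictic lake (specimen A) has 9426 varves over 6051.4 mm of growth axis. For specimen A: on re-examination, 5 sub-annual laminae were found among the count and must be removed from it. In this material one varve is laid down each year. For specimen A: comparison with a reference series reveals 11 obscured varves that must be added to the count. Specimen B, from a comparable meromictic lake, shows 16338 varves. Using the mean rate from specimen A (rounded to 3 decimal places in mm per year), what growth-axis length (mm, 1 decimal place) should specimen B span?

Specimen A: adjusted count: 9426 − 5 + 11 = 9432 varves.
A: 6051.4 mm over 9432 years gives 6051.4 / 9432 ≈ 0.642 mm per year.
For B, 0.642 mm/year × 16338 years = 10489.0 mm.

10489.0 mm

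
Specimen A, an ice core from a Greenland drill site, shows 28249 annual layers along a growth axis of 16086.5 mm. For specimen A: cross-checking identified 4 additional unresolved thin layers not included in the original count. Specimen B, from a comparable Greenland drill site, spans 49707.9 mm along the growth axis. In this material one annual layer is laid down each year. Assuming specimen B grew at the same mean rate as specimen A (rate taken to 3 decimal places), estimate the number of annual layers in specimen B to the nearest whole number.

87360 annual layers

Specimen A: correcting the raw count gives 28249 + 4 = 28253 true annual layers.
A: Mean rate = 16086.5 mm / 28253 years ≈ 0.569 mm/year.
Specimen B: 49707.9 mm / 0.569 mm per year = 87360.11 years ≈ 87360 annual layers.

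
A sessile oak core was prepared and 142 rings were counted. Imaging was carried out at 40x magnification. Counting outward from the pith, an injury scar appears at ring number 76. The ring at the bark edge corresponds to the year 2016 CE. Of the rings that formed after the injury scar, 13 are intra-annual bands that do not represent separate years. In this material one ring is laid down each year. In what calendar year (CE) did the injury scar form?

1963 CE

The injury scar sits at ring 76 from the pith, so 142 − 76 = 66 rings formed after it.
66 − 13 false = 53 true rings after the injury scar.
The ring at the bark edge is 2016 CE, so the injury scar dates to 2016 − 53 = 1963 CE.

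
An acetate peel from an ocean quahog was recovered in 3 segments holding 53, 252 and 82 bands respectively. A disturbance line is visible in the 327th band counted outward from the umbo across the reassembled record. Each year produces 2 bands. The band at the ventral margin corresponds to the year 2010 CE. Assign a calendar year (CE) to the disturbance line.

Total bands = 53 + 252 + 82 = 387.
Between band 327 and the ventral margin there are 387 − 327 = 60 bands.
With 2 bands per year, 60 / 2 = 30 years.
The band at the ventral margin is 2010 CE, so the disturbance line dates to 2010 − 30 = 1980 CE.

1980 CE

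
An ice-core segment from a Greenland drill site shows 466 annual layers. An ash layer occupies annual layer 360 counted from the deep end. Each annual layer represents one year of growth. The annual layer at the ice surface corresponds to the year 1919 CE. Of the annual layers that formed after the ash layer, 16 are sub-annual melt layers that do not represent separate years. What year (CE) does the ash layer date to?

466 − 360 = 106 annual layers lie beyond the ash layer toward the ice surface.
Excluding 16 false annual layers: 106 − 16 = 90.
Counting back 90 years from 1919 CE places the ash layer in 1919 − 90 = 1829 CE.

1829 CE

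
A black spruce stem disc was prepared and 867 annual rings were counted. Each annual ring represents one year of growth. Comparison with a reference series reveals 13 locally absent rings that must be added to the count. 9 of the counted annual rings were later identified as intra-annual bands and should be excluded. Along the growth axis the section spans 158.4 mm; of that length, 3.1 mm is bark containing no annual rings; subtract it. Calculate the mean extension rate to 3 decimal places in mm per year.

Adjusted count: 867 − 9 + 13 = 871 annual rings.
Net length = 158.4 − 3.1 = 155.3 mm.
155.3 mm over 871 years gives 155.3 / 871 ≈ 0.178 mm per year.

0.178 mm per year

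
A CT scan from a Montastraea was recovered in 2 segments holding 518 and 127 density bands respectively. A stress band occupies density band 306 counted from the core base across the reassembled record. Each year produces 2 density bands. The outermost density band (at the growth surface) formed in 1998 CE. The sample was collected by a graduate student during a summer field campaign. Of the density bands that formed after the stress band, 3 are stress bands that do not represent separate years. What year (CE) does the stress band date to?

1830 CE

Total density bands = 518 + 127 = 645.
645 − 306 = 339 density bands lie beyond the stress band toward the growth surface.
Excluding 3 false density bands: 339 − 3 = 336.
With 2 density bands per year, 336 / 2 = 168 years.
1998 − 168 = 1830 CE.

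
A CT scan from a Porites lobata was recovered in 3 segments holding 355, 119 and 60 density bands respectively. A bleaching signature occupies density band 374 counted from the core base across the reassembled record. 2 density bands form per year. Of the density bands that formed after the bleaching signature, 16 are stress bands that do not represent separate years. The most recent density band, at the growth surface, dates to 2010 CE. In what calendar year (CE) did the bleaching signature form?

1938 CE

Total density bands = 355 + 119 + 60 = 534.
The bleaching signature sits at density band 374 from the core base, so 534 − 374 = 160 density bands formed after it.
Removing the 16 false density bands leaves 160 − 16 = 144 true density bands beyond the bleaching signature.
144 density bands at 2 per year is 144 / 2 = 72 years.
The density band at the growth surface is 2010 CE, so the bleaching signature dates to 2010 − 72 = 1938 CE.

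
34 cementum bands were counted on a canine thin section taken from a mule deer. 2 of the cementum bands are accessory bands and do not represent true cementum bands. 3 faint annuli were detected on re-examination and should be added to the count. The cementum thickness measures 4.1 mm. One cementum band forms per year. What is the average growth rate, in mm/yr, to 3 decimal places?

0.117 mm/yr

Correcting the raw count gives 34 − 2 + 3 = 35 true cementum bands.
Mean rate = 4.1 mm / 35 years ≈ 0.117 mm/yr.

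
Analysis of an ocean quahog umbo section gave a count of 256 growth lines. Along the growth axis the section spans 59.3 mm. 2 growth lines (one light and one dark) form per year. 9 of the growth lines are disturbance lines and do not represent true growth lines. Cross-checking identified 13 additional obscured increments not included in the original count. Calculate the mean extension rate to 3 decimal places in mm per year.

True growth line count = 256 − 9 + 13 = 260.
With 2 growth lines per year, 260 / 2 = 130 years.
Mean rate = 59.3 mm / 130 years ≈ 0.456 mm per year.

0.456 mm per year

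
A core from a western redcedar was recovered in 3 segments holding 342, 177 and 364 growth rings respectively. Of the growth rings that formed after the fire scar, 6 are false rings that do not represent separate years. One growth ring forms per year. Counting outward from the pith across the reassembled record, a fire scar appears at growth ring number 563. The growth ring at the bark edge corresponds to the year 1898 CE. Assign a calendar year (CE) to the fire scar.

Total growth rings = 342 + 177 + 364 = 883.
Between growth ring 563 and the bark edge there are 883 − 563 = 320 growth rings.
Removing the 6 false growth rings leaves 320 − 6 = 314 true growth rings beyond the fire scar.
The growth ring at the bark edge is 1898 CE, so the fire scar dates to 1898 − 314 = 1584 CE.

1584 CE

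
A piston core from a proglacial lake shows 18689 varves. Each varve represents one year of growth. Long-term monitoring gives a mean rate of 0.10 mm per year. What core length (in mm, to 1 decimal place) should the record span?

1868.9 mm

The record spans 18689 years at 0.10 mm per year.
Predicted length = 0.10 mm/year × 18689 years = 1868.9 mm.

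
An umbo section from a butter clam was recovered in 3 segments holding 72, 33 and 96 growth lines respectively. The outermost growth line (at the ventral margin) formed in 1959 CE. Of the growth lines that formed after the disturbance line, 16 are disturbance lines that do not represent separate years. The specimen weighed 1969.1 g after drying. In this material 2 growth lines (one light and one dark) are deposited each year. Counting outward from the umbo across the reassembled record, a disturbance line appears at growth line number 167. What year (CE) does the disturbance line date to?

Total growth lines = 72 + 33 + 96 = 201.
201 − 167 = 34 growth lines lie beyond the disturbance line toward the ventral margin.
34 − 16 false = 18 true growth lines after the disturbance line.
Dividing by 2 growth lines per year: 18 / 2 = 9 years.
The growth line at the ventral margin is 1959 CE, so the disturbance line dates to 1959 − 9 = 1950 CE.

1950 CE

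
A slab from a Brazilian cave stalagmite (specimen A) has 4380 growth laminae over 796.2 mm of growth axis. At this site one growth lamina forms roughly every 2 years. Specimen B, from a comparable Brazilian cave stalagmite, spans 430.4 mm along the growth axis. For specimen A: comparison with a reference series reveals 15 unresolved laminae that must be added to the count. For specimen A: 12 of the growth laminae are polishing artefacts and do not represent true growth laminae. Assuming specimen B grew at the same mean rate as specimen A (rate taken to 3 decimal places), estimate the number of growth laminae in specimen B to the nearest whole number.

Specimen A: adjusted count: 4380 − 12 + 15 = 4383 growth laminae.
Specimen A: at 2 years per growth lamina, 4383 × 2 = 8766 years.
A: Mean rate = 796.2 mm / 8766 years ≈ 0.091 mm/year.
For B, 430.4 / 0.091 = 4729.67 years; at 2 years per growth lamina that is 4729.67 / 2 ≈ 2365 growth laminae.

2365 growth laminae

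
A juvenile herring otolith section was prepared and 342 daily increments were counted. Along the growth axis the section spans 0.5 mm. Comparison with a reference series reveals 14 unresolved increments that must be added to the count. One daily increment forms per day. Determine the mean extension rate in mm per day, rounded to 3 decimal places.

After corrections the count is 342 + 14 = 356 daily increments.
Extension rate ≈ 0.5 / 356 = 0.001 mm per day.

0.001 mm per day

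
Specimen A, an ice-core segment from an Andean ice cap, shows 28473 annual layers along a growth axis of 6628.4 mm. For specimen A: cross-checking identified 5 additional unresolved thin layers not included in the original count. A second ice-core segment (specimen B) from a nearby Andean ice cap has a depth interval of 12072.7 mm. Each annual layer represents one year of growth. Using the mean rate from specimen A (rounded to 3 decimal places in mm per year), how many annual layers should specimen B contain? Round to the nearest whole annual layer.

51814 annual layers

Specimen A: true annual layer count = 28473 + 5 = 28478.
A: 6628.4 mm over 28478 years gives 6628.4 / 28478 ≈ 0.233 mm/yr.
B spans 12072.7 / 0.233 = 51814.16 years ≈ 51814 annual layers.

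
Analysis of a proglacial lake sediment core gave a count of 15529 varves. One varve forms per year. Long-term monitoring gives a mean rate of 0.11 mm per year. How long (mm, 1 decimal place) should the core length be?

1708.2 mm

15529 years of growth are recorded.
Predicted length = 0.11 mm/year × 15529 years = 1708.2 mm.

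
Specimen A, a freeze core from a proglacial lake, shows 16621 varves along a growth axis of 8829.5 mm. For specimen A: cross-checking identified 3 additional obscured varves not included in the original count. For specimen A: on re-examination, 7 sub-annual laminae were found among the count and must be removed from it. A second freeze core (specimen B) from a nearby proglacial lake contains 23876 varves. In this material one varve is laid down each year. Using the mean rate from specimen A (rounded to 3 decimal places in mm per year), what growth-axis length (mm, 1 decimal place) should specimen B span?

12678.2 mm

Specimen A: adjusted count: 16621 − 7 + 3 = 16617 varves.
A: Extension rate ≈ 8829.5 / 16617 = 0.531 mm/yr.
Length of B = 0.531 × 23876 = 12678.2 mm.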